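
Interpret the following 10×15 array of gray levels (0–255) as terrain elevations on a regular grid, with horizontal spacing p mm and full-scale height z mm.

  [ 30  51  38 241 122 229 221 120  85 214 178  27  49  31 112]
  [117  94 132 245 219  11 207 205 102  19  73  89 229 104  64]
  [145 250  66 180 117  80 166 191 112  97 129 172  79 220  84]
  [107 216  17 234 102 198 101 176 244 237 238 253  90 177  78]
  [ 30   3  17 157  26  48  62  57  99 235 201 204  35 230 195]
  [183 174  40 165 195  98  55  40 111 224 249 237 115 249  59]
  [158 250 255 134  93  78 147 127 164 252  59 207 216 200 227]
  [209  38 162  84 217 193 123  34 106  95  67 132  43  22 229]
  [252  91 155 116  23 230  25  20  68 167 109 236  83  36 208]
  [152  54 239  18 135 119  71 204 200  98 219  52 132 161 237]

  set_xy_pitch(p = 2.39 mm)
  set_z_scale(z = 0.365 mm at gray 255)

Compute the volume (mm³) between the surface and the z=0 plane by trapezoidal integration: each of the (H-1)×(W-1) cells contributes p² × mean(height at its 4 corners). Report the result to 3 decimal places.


height_mm = gray/255 × 0.365; cell vol = 2.39² × mean(4 corners)
unit = 2.39² × 0.365 / (4×255) = 0.00204404 mm³ per gray-sum
row 0: Σ corner-gray over 14 cells = 6993  → 14.2939
row 1: Σ corner-gray over 14 cells = 7586  → 15.5061
row 2: Σ corner-gray over 14 cells = 8698  → 17.7790
row 3: Σ corner-gray over 14 cells = 7724  → 15.7881
row 4: Σ corner-gray over 14 cells = 7119  → 14.5515
row 5: Σ corner-gray over 14 cells = 8895  → 18.1817
row 6: Σ corner-gray over 14 cells = 7819  → 15.9823
row 7: Σ corner-gray over 14 cells = 6248  → 12.7711
row 8: Σ corner-gray over 14 cells = 6971  → 14.2490
Σ rows: total corner-gray = 68053  → 139.1028 mm³

139.103


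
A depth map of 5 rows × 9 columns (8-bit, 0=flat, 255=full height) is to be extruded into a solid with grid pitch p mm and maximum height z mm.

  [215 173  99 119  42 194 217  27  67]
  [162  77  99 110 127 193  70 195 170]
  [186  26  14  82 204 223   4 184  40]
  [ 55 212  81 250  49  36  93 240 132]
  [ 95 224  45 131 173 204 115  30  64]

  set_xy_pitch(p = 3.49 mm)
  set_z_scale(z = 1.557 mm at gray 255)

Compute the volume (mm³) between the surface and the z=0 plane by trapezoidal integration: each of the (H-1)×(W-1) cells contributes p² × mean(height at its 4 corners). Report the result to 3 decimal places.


293.632

height_mm = gray/255 × 1.557; cell vol = 3.49² × mean(4 corners)
unit = 3.49² × 1.557 / (4×255) = 0.0185926 mm³ per gray-sum
row 0: Σ corner-gray over 8 cells = 4098  → 76.1923
row 1: Σ corner-gray over 8 cells = 3774  → 70.1683
row 2: Σ corner-gray over 8 cells = 3809  → 70.8191
row 3: Σ corner-gray over 8 cells = 4112  → 76.4526
Σ rows: total corner-gray = 15793  → 293.6324 mm³


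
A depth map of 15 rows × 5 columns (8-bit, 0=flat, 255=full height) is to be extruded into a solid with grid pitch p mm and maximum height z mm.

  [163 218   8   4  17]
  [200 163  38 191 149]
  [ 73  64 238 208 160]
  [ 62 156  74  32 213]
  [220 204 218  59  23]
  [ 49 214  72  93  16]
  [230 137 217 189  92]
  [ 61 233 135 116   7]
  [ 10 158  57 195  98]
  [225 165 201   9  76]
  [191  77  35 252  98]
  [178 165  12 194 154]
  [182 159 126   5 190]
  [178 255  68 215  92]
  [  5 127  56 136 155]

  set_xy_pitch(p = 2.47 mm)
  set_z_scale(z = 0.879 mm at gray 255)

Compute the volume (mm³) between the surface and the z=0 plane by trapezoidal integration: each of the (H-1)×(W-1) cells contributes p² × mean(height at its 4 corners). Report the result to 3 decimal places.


155.034

height_mm = gray/255 × 0.879; cell vol = 2.47² × mean(4 corners)
unit = 2.47² × 0.879 / (4×255) = 0.00525754 mm³ per gray-sum
row 0: Σ corner-gray over 4 cells = 1773  → 9.3216
row 1: Σ corner-gray over 4 cells = 2386  → 12.5445
row 2: Σ corner-gray over 4 cells = 2052  → 10.7885
row 3: Σ corner-gray over 4 cells = 2004  → 10.5361
row 4: Σ corner-gray over 4 cells = 2028  → 10.6623
row 5: Σ corner-gray over 4 cells = 2231  → 11.7296
row 6: Σ corner-gray over 4 cells = 2444  → 12.8494
row 7: Σ corner-gray over 4 cells = 1964  → 10.3258
row 8: Σ corner-gray over 4 cells = 1979  → 10.4047
row 9: Σ corner-gray over 4 cells = 2068  → 10.8726
row 10: Σ corner-gray over 4 cells = 2091  → 10.9935
row 11: Σ corner-gray over 4 cells = 2026  → 10.6518
row 12: Σ corner-gray over 4 cells = 2298  → 12.0818
row 13: Σ corner-gray over 4 cells = 2144  → 11.2722
Σ rows: total corner-gray = 29488  → 155.0343 mm³


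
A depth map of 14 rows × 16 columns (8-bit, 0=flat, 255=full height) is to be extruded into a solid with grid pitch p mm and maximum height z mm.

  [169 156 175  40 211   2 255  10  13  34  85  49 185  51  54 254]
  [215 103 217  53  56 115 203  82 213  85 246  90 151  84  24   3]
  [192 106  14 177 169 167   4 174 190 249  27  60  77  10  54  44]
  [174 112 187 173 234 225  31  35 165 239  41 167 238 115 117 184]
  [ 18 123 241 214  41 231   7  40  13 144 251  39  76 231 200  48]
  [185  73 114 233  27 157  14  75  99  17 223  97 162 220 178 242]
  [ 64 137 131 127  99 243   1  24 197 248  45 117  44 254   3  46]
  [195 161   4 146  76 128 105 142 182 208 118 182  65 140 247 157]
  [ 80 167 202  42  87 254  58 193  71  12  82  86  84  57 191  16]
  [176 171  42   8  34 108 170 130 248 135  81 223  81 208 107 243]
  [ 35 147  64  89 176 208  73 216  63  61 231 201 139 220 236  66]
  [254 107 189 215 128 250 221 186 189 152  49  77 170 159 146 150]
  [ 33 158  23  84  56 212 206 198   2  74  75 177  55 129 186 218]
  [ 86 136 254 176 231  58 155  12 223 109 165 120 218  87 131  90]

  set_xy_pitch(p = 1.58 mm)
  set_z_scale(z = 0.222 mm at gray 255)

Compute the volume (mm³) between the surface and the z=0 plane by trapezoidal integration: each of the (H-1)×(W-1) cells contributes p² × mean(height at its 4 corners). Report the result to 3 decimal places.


54.525

height_mm = gray/255 × 0.222; cell vol = 1.58² × mean(4 corners)
unit = 1.58² × 0.222 / (4×255) = 0.000543334 mm³ per gray-sum
row 0: Σ corner-gray over 15 cells = 6725  → 3.6539
row 1: Σ corner-gray over 15 cells = 6854  → 3.7240
row 2: Σ corner-gray over 15 cells = 7708  → 4.1880
row 3: Σ corner-gray over 15 cells = 8284  → 4.5010
row 4: Σ corner-gray over 15 cells = 7573  → 4.1147
row 5: Σ corner-gray over 15 cells = 7255  → 3.9419
row 6: Σ corner-gray over 15 cells = 7610  → 4.1348
row 7: Σ corner-gray over 15 cells = 7428  → 4.0359
row 8: Σ corner-gray over 15 cells = 7179  → 3.9006
row 9: Σ corner-gray over 15 cells = 8260  → 4.4879
row 10: Σ corner-gray over 15 cells = 9229  → 5.0144
row 11: Σ corner-gray over 15 cells = 8401  → 4.5645
row 12: Σ corner-gray over 15 cells = 7847  → 4.2635
Σ rows: total corner-gray = 100353  → 54.5252 mm³


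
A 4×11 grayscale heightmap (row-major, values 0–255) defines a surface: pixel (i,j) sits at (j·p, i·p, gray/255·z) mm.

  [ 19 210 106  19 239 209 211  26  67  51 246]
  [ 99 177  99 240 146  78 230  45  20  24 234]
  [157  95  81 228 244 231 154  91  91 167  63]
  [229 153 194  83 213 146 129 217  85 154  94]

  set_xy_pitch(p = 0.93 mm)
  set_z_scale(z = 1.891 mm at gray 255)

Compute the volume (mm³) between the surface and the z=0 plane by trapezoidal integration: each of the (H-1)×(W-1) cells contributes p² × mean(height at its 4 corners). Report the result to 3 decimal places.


26.428

height_mm = gray/255 × 1.891; cell vol = 0.93² × mean(4 corners)
unit = 0.93² × 1.891 / (4×255) = 0.00160346 mm³ per gray-sum
row 0: Σ corner-gray over 10 cells = 4992  → 8.0045
row 1: Σ corner-gray over 10 cells = 5435  → 8.7148
row 2: Σ corner-gray over 10 cells = 6055  → 9.7089
Σ rows: total corner-gray = 16482  → 26.4282 mm³


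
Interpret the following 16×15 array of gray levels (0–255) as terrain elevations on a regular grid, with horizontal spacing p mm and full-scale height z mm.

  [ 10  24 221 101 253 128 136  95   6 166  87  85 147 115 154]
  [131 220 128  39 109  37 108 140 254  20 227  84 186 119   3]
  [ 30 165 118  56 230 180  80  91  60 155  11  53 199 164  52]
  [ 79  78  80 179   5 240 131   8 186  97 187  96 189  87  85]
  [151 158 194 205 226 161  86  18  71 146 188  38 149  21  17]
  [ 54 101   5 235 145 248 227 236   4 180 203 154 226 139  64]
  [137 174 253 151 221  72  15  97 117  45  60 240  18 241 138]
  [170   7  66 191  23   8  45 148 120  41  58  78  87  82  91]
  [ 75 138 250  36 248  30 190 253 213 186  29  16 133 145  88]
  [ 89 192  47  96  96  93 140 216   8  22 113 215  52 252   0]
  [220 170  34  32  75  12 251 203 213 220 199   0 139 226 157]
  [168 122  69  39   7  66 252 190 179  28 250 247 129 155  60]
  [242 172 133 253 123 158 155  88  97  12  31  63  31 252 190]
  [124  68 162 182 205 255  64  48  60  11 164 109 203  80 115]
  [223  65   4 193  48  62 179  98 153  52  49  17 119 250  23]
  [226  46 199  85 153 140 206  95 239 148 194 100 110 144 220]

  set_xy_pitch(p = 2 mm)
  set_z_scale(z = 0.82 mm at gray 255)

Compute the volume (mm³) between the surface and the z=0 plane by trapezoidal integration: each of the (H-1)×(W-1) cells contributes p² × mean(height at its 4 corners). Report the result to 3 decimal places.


333.840

height_mm = gray/255 × 0.82; cell vol = 2² × mean(4 corners)
unit = 2² × 0.82 / (4×255) = 0.00321569 mm³ per gray-sum
row 0: Σ corner-gray over 14 cells = 6768  → 21.7638
row 1: Σ corner-gray over 14 cells = 6682  → 21.4872
row 2: Σ corner-gray over 14 cells = 6496  → 20.8891
row 3: Σ corner-gray over 14 cells = 6780  → 21.8024
row 4: Σ corner-gray over 14 cells = 7814  → 25.1274
row 5: Σ corner-gray over 14 cells = 8007  → 25.7480
row 6: Σ corner-gray over 14 cells = 5852  → 18.8182
row 7: Σ corner-gray over 14 cells = 6066  → 19.5064
row 8: Σ corner-gray over 14 cells = 7070  → 22.7349
row 9: Σ corner-gray over 14 cells = 7098  → 22.8249
row 10: Σ corner-gray over 14 cells = 7619  → 24.5003
row 11: Σ corner-gray over 14 cells = 7262  → 23.3523
row 12: Σ corner-gray over 14 cells = 7029  → 22.6031
row 13: Σ corner-gray over 14 cells = 6285  → 20.2106
row 14: Σ corner-gray over 14 cells = 6988  → 22.4712
Σ rows: total corner-gray = 103816  → 333.8397 mm³


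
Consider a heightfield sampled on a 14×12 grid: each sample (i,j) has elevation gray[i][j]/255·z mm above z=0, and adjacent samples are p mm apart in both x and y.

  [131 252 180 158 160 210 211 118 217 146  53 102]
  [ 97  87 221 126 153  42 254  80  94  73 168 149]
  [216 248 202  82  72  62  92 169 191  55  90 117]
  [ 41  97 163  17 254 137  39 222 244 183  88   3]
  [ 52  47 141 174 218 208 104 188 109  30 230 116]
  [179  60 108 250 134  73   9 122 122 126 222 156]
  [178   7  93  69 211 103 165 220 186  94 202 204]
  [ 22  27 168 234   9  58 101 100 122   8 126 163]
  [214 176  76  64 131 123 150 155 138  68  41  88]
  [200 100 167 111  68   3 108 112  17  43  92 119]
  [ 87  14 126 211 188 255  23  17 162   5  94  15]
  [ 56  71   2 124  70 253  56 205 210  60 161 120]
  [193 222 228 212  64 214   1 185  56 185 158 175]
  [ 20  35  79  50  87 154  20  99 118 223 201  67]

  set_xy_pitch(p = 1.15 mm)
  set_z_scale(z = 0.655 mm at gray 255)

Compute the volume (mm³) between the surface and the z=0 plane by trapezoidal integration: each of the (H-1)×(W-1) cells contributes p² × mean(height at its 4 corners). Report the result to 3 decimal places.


height_mm = gray/255 × 0.655; cell vol = 1.15² × mean(4 corners)
unit = 1.15² × 0.655 / (4×255) = 0.000849252 mm³ per gray-sum
row 0: Σ corner-gray over 11 cells = 6485  → 5.5074
row 1: Σ corner-gray over 11 cells = 5701  → 4.8416
row 2: Σ corner-gray over 11 cells = 5791  → 4.9180
row 3: Σ corner-gray over 11 cells = 5998  → 5.0938
row 4: Σ corner-gray over 11 cells = 5853  → 4.9707
row 5: Σ corner-gray over 11 cells = 5869  → 4.9843
row 6: Σ corner-gray over 11 cells = 5173  → 4.3932
row 7: Σ corner-gray over 11 cells = 4637  → 3.9380
row 8: Σ corner-gray over 11 cells = 4507  → 3.8276
row 9: Σ corner-gray over 11 cells = 4253  → 3.6119
row 10: Σ corner-gray over 11 cells = 4892  → 4.1545
row 11: Σ corner-gray over 11 cells = 6018  → 5.1108
row 12: Σ corner-gray over 11 cells = 5637  → 4.7872
Σ rows: total corner-gray = 70814  → 60.1390 mm³

60.139


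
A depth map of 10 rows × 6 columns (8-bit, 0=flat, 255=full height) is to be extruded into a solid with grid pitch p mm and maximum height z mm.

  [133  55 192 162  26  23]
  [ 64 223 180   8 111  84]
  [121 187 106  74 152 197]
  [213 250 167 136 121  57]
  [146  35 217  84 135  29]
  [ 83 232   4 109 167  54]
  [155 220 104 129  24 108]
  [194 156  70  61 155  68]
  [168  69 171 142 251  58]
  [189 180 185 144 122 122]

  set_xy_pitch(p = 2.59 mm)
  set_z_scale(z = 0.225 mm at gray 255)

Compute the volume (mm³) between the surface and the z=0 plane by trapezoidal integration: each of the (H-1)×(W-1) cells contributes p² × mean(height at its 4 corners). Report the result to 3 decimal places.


height_mm = gray/255 × 0.225; cell vol = 2.59² × mean(4 corners)
unit = 2.59² × 0.225 / (4×255) = 0.00147973 mm³ per gray-sum
row 0: Σ corner-gray over 5 cells = 2218  → 3.2820
row 1: Σ corner-gray over 5 cells = 2548  → 3.7703
row 2: Σ corner-gray over 5 cells = 2974  → 4.4007
row 3: Σ corner-gray over 5 cells = 2735  → 4.0471
row 4: Σ corner-gray over 5 cells = 2278  → 3.3708
row 5: Σ corner-gray over 5 cells = 2378  → 3.5188
row 6: Σ corner-gray over 5 cells = 2363  → 3.4966
row 7: Σ corner-gray over 5 cells = 2638  → 3.9035
row 8: Σ corner-gray over 5 cells = 3065  → 4.5354
Σ rows: total corner-gray = 23197  → 34.3252 mm³

34.325


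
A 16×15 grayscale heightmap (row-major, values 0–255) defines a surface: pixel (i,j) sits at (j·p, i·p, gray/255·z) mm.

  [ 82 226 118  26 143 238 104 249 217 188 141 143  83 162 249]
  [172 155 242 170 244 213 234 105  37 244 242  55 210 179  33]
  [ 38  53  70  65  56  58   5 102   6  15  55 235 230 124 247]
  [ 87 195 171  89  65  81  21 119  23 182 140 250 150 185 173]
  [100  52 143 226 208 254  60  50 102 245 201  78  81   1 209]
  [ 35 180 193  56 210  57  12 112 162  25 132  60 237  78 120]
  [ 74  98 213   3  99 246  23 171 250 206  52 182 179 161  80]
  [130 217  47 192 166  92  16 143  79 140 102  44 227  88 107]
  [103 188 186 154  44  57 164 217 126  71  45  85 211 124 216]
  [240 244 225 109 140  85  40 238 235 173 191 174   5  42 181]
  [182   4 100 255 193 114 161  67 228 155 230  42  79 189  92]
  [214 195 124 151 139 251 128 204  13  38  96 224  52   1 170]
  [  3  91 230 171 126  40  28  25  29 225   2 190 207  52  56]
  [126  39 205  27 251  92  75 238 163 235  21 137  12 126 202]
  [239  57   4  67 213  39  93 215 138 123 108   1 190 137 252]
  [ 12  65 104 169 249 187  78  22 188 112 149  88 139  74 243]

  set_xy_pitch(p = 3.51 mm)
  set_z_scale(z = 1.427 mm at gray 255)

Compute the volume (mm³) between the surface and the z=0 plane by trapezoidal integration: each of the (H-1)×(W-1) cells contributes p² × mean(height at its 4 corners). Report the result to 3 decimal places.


1866.459

height_mm = gray/255 × 1.427; cell vol = 3.51² × mean(4 corners)
unit = 3.51² × 1.427 / (4×255) = 0.0172361 mm³ per gray-sum
row 0: Σ corner-gray over 14 cells = 9272  → 159.8128
row 1: Σ corner-gray over 14 cells = 7298  → 125.7888
row 2: Σ corner-gray over 14 cells = 6035  → 104.0196
row 3: Σ corner-gray over 14 cells = 7313  → 126.0473
row 4: Σ corner-gray over 14 cells = 6894  → 118.8254
row 5: Σ corner-gray over 14 cells = 7103  → 122.4277
row 6: Σ corner-gray over 14 cells = 7263  → 125.1855
row 7: Σ corner-gray over 14 cells = 7006  → 120.7558
row 8: Σ corner-gray over 14 cells = 7886  → 135.9236
row 9: Σ corner-gray over 14 cells = 8131  → 140.1464
row 10: Σ corner-gray over 14 cells = 7524  → 129.6841
row 11: Σ corner-gray over 14 cells = 6507  → 112.1551
row 12: Σ corner-gray over 14 cells = 6461  → 111.3622
row 13: Σ corner-gray over 14 cells = 6831  → 117.7395
row 14: Σ corner-gray over 14 cells = 6764  → 116.5847
Σ rows: total corner-gray = 108288  → 1866.4586 mm³


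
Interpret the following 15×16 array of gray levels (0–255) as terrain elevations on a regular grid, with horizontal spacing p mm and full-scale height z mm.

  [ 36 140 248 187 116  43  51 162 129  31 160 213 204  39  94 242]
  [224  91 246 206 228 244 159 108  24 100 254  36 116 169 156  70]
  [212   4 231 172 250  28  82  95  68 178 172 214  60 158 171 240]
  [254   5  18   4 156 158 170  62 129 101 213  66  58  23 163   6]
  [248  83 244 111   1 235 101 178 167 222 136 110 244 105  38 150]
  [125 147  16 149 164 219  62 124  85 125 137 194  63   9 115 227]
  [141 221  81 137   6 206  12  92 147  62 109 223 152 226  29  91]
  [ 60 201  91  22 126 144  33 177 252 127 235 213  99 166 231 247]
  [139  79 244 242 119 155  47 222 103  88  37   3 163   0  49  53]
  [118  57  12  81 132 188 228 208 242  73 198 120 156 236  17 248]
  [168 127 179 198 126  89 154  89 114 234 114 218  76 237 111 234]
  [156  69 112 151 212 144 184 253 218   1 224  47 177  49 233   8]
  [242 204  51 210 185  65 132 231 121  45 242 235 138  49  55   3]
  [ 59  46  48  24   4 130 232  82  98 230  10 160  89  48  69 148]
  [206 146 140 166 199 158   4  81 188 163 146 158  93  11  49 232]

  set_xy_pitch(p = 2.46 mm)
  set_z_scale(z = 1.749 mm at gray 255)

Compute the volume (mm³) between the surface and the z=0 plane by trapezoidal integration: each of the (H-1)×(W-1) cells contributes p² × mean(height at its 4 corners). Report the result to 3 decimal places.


1141.273

height_mm = gray/255 × 1.749; cell vol = 2.46² × mean(4 corners)
unit = 2.46² × 1.749 / (4×255) = 0.0103767 mm³ per gray-sum
row 0: Σ corner-gray over 15 cells = 8480  → 87.9945
row 1: Σ corner-gray over 15 cells = 8786  → 91.1698
row 2: Σ corner-gray over 15 cells = 7130  → 73.9860
row 3: Σ corner-gray over 15 cells = 7260  → 75.3349
row 4: Σ corner-gray over 15 cells = 7918  → 82.1628
row 5: Σ corner-gray over 15 cells = 7208  → 74.7954
row 6: Σ corner-gray over 15 cells = 8179  → 84.8711
row 7: Σ corner-gray over 15 cells = 7835  → 81.3016
row 8: Σ corner-gray over 15 cells = 7556  → 78.4065
row 9: Σ corner-gray over 15 cells = 8796  → 91.2736
row 10: Σ corner-gray over 15 cells = 8846  → 91.7924
row 11: Σ corner-gray over 15 cells = 8483  → 88.0257
row 12: Σ corner-gray over 15 cells = 6918  → 71.7861
row 13: Σ corner-gray over 15 cells = 6589  → 68.3722
Σ rows: total corner-gray = 109984  → 1141.2725 mm³


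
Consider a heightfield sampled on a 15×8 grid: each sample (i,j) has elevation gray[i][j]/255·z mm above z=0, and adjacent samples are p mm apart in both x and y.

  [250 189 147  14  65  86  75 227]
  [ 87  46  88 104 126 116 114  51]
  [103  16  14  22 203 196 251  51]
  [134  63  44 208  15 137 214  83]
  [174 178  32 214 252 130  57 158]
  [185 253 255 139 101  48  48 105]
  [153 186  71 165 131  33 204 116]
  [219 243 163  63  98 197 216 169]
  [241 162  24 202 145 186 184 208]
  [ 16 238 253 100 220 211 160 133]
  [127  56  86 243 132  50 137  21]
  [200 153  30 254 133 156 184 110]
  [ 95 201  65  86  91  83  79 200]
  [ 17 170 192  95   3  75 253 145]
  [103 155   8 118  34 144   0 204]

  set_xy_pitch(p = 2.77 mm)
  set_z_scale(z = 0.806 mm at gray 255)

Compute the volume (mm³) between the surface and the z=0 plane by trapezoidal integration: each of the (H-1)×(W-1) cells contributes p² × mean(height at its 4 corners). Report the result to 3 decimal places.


313.098

height_mm = gray/255 × 0.806; cell vol = 2.77² × mean(4 corners)
unit = 2.77² × 0.806 / (4×255) = 0.0060631 mm³ per gray-sum
row 0: Σ corner-gray over 7 cells = 2955  → 17.9164
row 1: Σ corner-gray over 7 cells = 2884  → 17.4860
row 2: Σ corner-gray over 7 cells = 3137  → 19.0199
row 3: Σ corner-gray over 7 cells = 3637  → 22.0515
row 4: Σ corner-gray over 7 cells = 4036  → 24.4707
row 5: Σ corner-gray over 7 cells = 3827  → 23.2035
row 6: Σ corner-gray over 7 cells = 4197  → 25.4468
row 7: Σ corner-gray over 7 cells = 4603  → 27.9084
row 8: Σ corner-gray over 7 cells = 4768  → 28.9088
row 9: Σ corner-gray over 7 cells = 4069  → 24.6707
row 10: Σ corner-gray over 7 cells = 3686  → 22.3486
row 11: Σ corner-gray over 7 cells = 3635  → 22.0394
row 12: Σ corner-gray over 7 cells = 3243  → 19.6626
row 13: Σ corner-gray over 7 cells = 2963  → 17.9650
Σ rows: total corner-gray = 51640  → 313.0983 mm³


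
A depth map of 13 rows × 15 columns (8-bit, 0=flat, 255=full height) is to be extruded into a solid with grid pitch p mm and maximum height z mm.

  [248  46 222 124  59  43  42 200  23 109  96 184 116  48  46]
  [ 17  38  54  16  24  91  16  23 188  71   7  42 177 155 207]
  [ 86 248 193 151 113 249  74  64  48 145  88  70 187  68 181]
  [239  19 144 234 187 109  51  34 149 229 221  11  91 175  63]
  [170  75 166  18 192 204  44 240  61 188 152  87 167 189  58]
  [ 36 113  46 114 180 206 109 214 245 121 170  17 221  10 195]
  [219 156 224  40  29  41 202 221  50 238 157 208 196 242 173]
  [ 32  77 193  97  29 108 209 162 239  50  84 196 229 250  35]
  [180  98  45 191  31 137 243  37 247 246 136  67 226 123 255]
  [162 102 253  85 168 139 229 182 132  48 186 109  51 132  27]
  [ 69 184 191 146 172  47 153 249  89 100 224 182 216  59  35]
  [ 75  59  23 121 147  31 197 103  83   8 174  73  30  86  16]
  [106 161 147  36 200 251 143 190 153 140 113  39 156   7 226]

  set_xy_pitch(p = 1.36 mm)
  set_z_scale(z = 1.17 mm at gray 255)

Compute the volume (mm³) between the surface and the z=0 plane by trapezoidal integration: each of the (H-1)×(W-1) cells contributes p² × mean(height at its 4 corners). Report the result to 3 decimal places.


182.165

height_mm = gray/255 × 1.17; cell vol = 1.36² × mean(4 corners)
unit = 1.36² × 1.17 / (4×255) = 0.0021216 mm³ per gray-sum
row 0: Σ corner-gray over 14 cells = 4946  → 10.4934
row 1: Σ corner-gray over 14 cells = 5691  → 12.0740
row 2: Σ corner-gray over 14 cells = 7273  → 15.4304
row 3: Σ corner-gray over 14 cells = 7404  → 15.7083
row 4: Σ corner-gray over 14 cells = 7557  → 16.0329
row 5: Σ corner-gray over 14 cells = 8163  → 17.3186
row 6: Σ corner-gray over 14 cells = 8313  → 17.6369
row 7: Σ corner-gray over 14 cells = 8002  → 16.9770
row 8: Σ corner-gray over 14 cells = 7910  → 16.7819
row 9: Σ corner-gray over 14 cells = 7949  → 16.8646
row 10: Σ corner-gray over 14 cells = 6489  → 13.7671
row 11: Σ corner-gray over 14 cells = 6165  → 13.0797
Σ rows: total corner-gray = 85862  → 182.1648 mm³


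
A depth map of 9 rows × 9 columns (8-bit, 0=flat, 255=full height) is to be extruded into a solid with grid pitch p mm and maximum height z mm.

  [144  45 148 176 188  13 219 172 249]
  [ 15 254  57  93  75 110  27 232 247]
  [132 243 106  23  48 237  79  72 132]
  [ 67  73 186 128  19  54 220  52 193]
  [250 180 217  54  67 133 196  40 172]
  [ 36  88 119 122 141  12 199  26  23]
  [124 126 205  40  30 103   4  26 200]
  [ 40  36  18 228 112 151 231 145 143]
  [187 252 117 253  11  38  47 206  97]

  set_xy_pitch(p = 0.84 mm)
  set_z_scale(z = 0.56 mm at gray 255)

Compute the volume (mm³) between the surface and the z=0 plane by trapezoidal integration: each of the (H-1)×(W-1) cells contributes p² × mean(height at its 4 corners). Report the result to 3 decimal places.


11.522

height_mm = gray/255 × 0.56; cell vol = 0.84² × mean(4 corners)
unit = 0.84² × 0.56 / (4×255) = 0.000387388 mm³ per gray-sum
row 0: Σ corner-gray over 8 cells = 4273  → 1.6553
row 1: Σ corner-gray over 8 cells = 3838  → 1.4868
row 2: Σ corner-gray over 8 cells = 3604  → 1.3961
row 3: Σ corner-gray over 8 cells = 3920  → 1.5186
row 4: Σ corner-gray over 8 cells = 3669  → 1.4213
row 5: Σ corner-gray over 8 cells = 2865  → 1.1099
row 6: Σ corner-gray over 8 cells = 3417  → 1.3237
row 7: Σ corner-gray over 8 cells = 4157  → 1.6104
Σ rows: total corner-gray = 29743  → 11.5221 mm³


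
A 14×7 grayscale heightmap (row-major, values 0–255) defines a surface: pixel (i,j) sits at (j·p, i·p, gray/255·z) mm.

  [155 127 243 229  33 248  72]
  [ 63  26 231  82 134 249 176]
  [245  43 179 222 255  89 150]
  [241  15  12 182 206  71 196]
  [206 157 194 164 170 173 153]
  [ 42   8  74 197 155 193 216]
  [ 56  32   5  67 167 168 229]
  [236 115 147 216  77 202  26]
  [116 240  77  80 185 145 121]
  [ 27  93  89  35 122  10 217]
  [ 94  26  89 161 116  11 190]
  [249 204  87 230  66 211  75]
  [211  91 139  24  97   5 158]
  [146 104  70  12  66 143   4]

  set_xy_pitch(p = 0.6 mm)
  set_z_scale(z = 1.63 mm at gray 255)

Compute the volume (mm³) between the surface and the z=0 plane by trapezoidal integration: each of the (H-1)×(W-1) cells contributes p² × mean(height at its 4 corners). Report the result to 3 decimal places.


height_mm = gray/255 × 1.63; cell vol = 0.6² × mean(4 corners)
unit = 0.6² × 1.63 / (4×255) = 0.000575294 mm³ per gray-sum
row 0: Σ corner-gray over 6 cells = 3670  → 2.1113
row 1: Σ corner-gray over 6 cells = 3654  → 2.1021
row 2: Σ corner-gray over 6 cells = 3380  → 1.9445
row 3: Σ corner-gray over 6 cells = 3484  → 2.0043
row 4: Σ corner-gray over 6 cells = 3587  → 2.0636
row 5: Σ corner-gray over 6 cells = 2675  → 1.5389
row 6: Σ corner-gray over 6 cells = 2939  → 1.6908
row 7: Σ corner-gray over 6 cells = 3467  → 1.9945
row 8: Σ corner-gray over 6 cells = 2633  → 1.5147
row 9: Σ corner-gray over 6 cells = 2032  → 1.1690
row 10: Σ corner-gray over 6 cells = 3010  → 1.7316
row 11: Σ corner-gray over 6 cells = 3001  → 1.7265
row 12: Σ corner-gray over 6 cells = 2021  → 1.1627
Σ rows: total corner-gray = 39553  → 22.7546 mm³

22.755


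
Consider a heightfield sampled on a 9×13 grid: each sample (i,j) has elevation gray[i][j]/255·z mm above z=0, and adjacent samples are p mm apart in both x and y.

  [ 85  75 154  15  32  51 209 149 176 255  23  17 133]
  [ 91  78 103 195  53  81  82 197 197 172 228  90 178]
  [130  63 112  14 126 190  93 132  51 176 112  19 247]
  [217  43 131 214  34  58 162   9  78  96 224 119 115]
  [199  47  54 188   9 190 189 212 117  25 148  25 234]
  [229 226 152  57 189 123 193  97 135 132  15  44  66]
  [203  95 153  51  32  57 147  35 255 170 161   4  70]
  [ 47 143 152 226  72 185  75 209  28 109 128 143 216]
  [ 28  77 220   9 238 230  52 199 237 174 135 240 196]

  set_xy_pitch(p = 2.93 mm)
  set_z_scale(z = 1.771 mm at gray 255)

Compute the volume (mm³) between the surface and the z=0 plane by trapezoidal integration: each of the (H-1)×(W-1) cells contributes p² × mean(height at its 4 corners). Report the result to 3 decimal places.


height_mm = gray/255 × 1.771; cell vol = 2.93² × mean(4 corners)
unit = 2.93² × 1.771 / (4×255) = 0.0149057 mm³ per gray-sum
row 0: Σ corner-gray over 12 cells = 5751  → 85.7229
row 1: Σ corner-gray over 12 cells = 5774  → 86.0658
row 2: Σ corner-gray over 12 cells = 5221  → 77.8229
row 3: Σ corner-gray over 12 cells = 5509  → 82.1157
row 4: Σ corner-gray over 12 cells = 5862  → 87.3775
row 5: Σ corner-gray over 12 cells = 5614  → 83.6808
row 6: Σ corner-gray over 12 cells = 5796  → 86.3937
row 7: Σ corner-gray over 12 cells = 7049  → 105.0706
Σ rows: total corner-gray = 46576  → 694.2499 mm³

694.250


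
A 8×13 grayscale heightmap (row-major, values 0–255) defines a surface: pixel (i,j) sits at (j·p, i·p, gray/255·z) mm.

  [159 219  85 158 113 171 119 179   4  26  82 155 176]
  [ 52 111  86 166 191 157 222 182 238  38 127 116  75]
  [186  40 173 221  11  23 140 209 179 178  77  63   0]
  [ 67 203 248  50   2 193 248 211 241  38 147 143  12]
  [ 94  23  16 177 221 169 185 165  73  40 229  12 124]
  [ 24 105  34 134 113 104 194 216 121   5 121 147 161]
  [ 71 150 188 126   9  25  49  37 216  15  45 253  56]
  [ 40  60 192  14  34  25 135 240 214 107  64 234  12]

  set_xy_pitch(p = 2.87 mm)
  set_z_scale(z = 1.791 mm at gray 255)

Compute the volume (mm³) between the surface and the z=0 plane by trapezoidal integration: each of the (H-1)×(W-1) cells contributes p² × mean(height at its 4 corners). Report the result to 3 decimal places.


593.664

height_mm = gray/255 × 1.791; cell vol = 2.87² × mean(4 corners)
unit = 2.87² × 1.791 / (4×255) = 0.014463 mm³ per gray-sum
row 0: Σ corner-gray over 12 cells = 6352  → 91.8691
row 1: Σ corner-gray over 12 cells = 6209  → 89.8009
row 2: Σ corner-gray over 12 cells = 6341  → 91.7101
row 3: Σ corner-gray over 12 cells = 6365  → 92.0572
row 4: Σ corner-gray over 12 cells = 5611  → 81.1520
row 5: Σ corner-gray over 12 cells = 5126  → 74.1375
row 6: Σ corner-gray over 12 cells = 5043  → 72.9370
Σ rows: total corner-gray = 41047  → 593.6639 mm³


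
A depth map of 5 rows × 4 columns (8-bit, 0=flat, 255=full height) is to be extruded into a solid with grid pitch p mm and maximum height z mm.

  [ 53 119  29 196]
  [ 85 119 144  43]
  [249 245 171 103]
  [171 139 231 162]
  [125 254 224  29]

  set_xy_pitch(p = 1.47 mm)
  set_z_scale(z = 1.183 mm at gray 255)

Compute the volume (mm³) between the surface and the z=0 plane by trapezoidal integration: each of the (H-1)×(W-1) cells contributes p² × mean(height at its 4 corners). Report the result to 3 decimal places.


18.739

height_mm = gray/255 × 1.183; cell vol = 1.47² × mean(4 corners)
unit = 1.47² × 1.183 / (4×255) = 0.00250622 mm³ per gray-sum
row 0: Σ corner-gray over 3 cells = 1199  → 3.0050
row 1: Σ corner-gray over 3 cells = 1838  → 4.6064
row 2: Σ corner-gray over 3 cells = 2257  → 5.6565
row 3: Σ corner-gray over 3 cells = 2183  → 5.4711
Σ rows: total corner-gray = 7477  → 18.7390 mm³


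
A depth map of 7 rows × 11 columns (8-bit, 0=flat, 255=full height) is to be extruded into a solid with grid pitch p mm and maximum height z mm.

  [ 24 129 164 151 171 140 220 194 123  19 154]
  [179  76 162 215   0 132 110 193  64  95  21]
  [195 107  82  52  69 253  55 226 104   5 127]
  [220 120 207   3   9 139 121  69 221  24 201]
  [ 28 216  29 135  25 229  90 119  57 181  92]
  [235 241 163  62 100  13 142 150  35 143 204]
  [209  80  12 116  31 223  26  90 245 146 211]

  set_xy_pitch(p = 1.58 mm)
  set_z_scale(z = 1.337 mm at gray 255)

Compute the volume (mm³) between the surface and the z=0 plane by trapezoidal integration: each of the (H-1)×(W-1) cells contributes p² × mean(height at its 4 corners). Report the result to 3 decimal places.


height_mm = gray/255 × 1.337; cell vol = 1.58² × mean(4 corners)
unit = 1.58² × 1.337 / (4×255) = 0.00327224 mm³ per gray-sum
row 0: Σ corner-gray over 10 cells = 5094  → 16.6688
row 1: Σ corner-gray over 10 cells = 4522  → 14.7971
row 2: Σ corner-gray over 10 cells = 4475  → 14.6433
row 3: Σ corner-gray over 10 cells = 4529  → 14.8200
row 4: Σ corner-gray over 10 cells = 4819  → 15.7689
row 5: Σ corner-gray over 10 cells = 4895  → 16.0176
Σ rows: total corner-gray = 28334  → 92.7157 mm³

92.716


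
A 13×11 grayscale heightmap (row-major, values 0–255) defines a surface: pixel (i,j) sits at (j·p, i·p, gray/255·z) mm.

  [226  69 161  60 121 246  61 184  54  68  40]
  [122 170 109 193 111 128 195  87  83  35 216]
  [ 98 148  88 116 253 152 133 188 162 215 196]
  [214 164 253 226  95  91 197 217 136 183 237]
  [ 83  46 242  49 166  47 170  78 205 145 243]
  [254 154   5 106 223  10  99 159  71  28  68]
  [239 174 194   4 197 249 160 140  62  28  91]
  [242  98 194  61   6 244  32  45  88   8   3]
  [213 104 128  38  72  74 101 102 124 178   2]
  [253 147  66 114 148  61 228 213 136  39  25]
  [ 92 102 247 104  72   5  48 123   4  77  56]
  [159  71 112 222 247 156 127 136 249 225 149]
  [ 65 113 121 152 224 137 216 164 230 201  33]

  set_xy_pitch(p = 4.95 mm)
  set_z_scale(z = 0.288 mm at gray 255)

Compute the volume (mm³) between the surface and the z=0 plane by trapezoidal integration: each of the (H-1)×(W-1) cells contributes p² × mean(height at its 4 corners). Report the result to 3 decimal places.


429.616

height_mm = gray/255 × 0.288; cell vol = 4.95² × mean(4 corners)
unit = 4.95² × 0.288 / (4×255) = 0.00691835 mm³ per gray-sum
row 0: Σ corner-gray over 10 cells = 4874  → 33.7201
row 1: Σ corner-gray over 10 cells = 5764  → 39.8774
row 2: Σ corner-gray over 10 cells = 6779  → 46.8995
row 3: Σ corner-gray over 10 cells = 6197  → 42.8730
row 4: Σ corner-gray over 10 cells = 4654  → 32.1980
row 5: Σ corner-gray over 10 cells = 4778  → 33.0559
row 6: Σ corner-gray over 10 cells = 4543  → 31.4301
row 7: Σ corner-gray over 10 cells = 3854  → 26.6633
row 8: Σ corner-gray over 10 cells = 4639  → 32.0942
row 9: Σ corner-gray over 10 cells = 4294  → 29.7074
row 10: Σ corner-gray over 10 cells = 5110  → 35.3528
row 11: Σ corner-gray over 10 cells = 6612  → 45.7441
Σ rows: total corner-gray = 62098  → 429.6159 mm³


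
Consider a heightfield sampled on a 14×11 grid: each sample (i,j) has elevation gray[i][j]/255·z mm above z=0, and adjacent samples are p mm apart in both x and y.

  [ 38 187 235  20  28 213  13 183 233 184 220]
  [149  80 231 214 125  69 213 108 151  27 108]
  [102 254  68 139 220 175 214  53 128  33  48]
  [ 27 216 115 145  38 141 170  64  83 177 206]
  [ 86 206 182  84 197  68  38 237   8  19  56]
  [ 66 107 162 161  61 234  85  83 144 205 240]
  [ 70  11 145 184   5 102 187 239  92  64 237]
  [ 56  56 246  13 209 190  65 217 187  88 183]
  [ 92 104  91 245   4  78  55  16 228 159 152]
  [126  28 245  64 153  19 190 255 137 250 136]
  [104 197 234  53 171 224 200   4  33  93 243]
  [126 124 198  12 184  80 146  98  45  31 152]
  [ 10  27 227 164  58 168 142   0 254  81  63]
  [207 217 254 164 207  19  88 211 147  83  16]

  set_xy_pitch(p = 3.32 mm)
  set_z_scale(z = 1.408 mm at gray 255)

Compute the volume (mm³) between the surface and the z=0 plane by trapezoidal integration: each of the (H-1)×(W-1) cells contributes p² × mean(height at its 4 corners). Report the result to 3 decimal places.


1015.358

height_mm = gray/255 × 1.408; cell vol = 3.32² × mean(4 corners)
unit = 3.32² × 1.408 / (4×255) = 0.0152152 mm³ per gray-sum
row 0: Σ corner-gray over 10 cells = 5543  → 84.3380
row 1: Σ corner-gray over 10 cells = 5411  → 82.3296
row 2: Σ corner-gray over 10 cells = 5249  → 79.8648
row 3: Σ corner-gray over 10 cells = 4751  → 72.2876
row 4: Σ corner-gray over 10 cells = 5010  → 76.2283
row 5: Σ corner-gray over 10 cells = 5155  → 78.4345
row 6: Σ corner-gray over 10 cells = 5146  → 78.2976
row 7: Σ corner-gray over 10 cells = 4985  → 75.8479
row 8: Σ corner-gray over 10 cells = 5148  → 78.3280
row 9: Σ corner-gray over 10 cells = 5709  → 86.8638
row 10: Σ corner-gray over 10 cells = 4879  → 74.2351
row 11: Σ corner-gray over 10 cells = 4429  → 67.3883
row 12: Σ corner-gray over 10 cells = 5318  → 80.9146
Σ rows: total corner-gray = 66733  → 1015.3582 mm³


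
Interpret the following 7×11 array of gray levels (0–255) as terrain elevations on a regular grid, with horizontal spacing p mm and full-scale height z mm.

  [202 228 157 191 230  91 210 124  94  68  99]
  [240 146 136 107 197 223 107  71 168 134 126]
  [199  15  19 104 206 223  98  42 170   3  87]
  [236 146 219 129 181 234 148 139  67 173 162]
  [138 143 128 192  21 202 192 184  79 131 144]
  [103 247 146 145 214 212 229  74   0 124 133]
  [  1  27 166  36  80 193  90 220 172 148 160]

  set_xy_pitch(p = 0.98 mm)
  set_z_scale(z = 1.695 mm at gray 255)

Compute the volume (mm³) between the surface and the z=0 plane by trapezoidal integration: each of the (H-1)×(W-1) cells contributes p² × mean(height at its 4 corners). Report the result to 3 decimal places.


height_mm = gray/255 × 1.695; cell vol = 0.98² × mean(4 corners)
unit = 0.98² × 1.695 / (4×255) = 0.00159596 mm³ per gray-sum
row 0: Σ corner-gray over 10 cells = 6031  → 9.6252
row 1: Σ corner-gray over 10 cells = 4990  → 7.9638
row 2: Σ corner-gray over 10 cells = 5316  → 8.4841
row 3: Σ corner-gray over 10 cells = 6096  → 9.7290
row 4: Σ corner-gray over 10 cells = 5844  → 9.3268
row 5: Σ corner-gray over 10 cells = 5443  → 8.6868
Σ rows: total corner-gray = 33720  → 53.8157 mm³

53.816


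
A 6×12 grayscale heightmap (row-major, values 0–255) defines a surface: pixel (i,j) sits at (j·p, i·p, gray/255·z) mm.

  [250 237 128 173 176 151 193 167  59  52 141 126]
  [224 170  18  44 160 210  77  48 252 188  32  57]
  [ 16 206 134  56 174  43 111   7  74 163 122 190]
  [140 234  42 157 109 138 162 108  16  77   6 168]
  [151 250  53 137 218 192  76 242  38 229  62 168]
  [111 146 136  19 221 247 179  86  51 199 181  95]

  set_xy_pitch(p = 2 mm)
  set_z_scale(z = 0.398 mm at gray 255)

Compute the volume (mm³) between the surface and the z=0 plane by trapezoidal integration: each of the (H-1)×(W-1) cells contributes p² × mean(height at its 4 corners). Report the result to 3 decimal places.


43.755

height_mm = gray/255 × 0.398; cell vol = 2² × mean(4 corners)
unit = 2² × 0.398 / (4×255) = 0.00156078 mm³ per gray-sum
row 0: Σ corner-gray over 11 cells = 6009  → 9.3788
row 1: Σ corner-gray over 11 cells = 5065  → 7.9054
row 2: Σ corner-gray over 11 cells = 4792  → 7.4793
row 3: Σ corner-gray over 11 cells = 5719  → 8.9261
row 4: Σ corner-gray over 11 cells = 6449  → 10.0655
Σ rows: total corner-gray = 28034  → 43.7550 mm³


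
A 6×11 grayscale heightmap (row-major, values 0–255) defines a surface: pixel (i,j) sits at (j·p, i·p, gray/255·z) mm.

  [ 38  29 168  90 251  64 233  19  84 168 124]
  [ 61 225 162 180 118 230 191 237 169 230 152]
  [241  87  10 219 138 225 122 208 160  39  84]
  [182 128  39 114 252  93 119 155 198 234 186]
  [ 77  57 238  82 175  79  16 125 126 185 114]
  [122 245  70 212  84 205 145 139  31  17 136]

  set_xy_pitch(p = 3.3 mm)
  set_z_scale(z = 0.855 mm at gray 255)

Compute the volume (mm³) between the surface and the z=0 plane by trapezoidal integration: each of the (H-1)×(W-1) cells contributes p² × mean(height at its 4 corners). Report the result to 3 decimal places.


260.907

height_mm = gray/255 × 0.855; cell vol = 3.3² × mean(4 corners)
unit = 3.3² × 0.855 / (4×255) = 0.00912838 mm³ per gray-sum
row 0: Σ corner-gray over 10 cells = 6071  → 55.4184
row 1: Σ corner-gray over 10 cells = 6438  → 58.7685
row 2: Σ corner-gray over 10 cells = 5773  → 52.6982
row 3: Σ corner-gray over 10 cells = 5389  → 49.1929
row 4: Σ corner-gray over 10 cells = 4911  → 44.8295
Σ rows: total corner-gray = 28582  → 260.9074 mm³


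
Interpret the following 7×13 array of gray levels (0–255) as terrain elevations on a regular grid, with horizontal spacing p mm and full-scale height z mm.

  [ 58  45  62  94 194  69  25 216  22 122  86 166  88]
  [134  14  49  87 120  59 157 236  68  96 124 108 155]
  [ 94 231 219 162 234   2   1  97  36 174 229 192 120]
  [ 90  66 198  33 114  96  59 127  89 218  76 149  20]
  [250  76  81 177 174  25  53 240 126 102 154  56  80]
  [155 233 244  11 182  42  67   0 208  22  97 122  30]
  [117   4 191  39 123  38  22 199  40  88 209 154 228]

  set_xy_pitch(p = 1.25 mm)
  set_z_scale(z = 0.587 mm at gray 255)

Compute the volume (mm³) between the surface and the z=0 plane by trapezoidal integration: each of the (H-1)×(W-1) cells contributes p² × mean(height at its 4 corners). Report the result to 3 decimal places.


29.504

height_mm = gray/255 × 0.587; cell vol = 1.25² × mean(4 corners)
unit = 1.25² × 0.587 / (4×255) = 0.000899203 mm³ per gray-sum
row 0: Σ corner-gray over 12 cells = 4873  → 4.3818
row 1: Σ corner-gray over 12 cells = 5893  → 5.2990
row 2: Σ corner-gray over 12 cells = 5928  → 5.3305
row 3: Σ corner-gray over 12 cells = 5418  → 4.8719
row 4: Σ corner-gray over 12 cells = 5499  → 4.9447
row 5: Σ corner-gray over 12 cells = 5200  → 4.6759
Σ rows: total corner-gray = 32811  → 29.5038 mm³


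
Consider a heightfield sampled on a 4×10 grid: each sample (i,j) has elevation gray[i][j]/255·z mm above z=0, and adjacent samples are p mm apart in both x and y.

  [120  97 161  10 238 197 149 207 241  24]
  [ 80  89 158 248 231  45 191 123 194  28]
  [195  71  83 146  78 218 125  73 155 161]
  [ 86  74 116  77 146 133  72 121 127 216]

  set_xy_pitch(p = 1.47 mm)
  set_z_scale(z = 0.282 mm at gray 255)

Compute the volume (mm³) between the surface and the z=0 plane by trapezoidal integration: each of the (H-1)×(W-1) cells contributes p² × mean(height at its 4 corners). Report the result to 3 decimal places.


8.733

height_mm = gray/255 × 0.282; cell vol = 1.47² × mean(4 corners)
unit = 1.47² × 0.282 / (4×255) = 0.000597425 mm³ per gray-sum
row 0: Σ corner-gray over 9 cells = 5410  → 3.2321
row 1: Σ corner-gray over 9 cells = 4920  → 2.9393
row 2: Σ corner-gray over 9 cells = 4288  → 2.5618
Σ rows: total corner-gray = 14618  → 8.7332 mm³
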